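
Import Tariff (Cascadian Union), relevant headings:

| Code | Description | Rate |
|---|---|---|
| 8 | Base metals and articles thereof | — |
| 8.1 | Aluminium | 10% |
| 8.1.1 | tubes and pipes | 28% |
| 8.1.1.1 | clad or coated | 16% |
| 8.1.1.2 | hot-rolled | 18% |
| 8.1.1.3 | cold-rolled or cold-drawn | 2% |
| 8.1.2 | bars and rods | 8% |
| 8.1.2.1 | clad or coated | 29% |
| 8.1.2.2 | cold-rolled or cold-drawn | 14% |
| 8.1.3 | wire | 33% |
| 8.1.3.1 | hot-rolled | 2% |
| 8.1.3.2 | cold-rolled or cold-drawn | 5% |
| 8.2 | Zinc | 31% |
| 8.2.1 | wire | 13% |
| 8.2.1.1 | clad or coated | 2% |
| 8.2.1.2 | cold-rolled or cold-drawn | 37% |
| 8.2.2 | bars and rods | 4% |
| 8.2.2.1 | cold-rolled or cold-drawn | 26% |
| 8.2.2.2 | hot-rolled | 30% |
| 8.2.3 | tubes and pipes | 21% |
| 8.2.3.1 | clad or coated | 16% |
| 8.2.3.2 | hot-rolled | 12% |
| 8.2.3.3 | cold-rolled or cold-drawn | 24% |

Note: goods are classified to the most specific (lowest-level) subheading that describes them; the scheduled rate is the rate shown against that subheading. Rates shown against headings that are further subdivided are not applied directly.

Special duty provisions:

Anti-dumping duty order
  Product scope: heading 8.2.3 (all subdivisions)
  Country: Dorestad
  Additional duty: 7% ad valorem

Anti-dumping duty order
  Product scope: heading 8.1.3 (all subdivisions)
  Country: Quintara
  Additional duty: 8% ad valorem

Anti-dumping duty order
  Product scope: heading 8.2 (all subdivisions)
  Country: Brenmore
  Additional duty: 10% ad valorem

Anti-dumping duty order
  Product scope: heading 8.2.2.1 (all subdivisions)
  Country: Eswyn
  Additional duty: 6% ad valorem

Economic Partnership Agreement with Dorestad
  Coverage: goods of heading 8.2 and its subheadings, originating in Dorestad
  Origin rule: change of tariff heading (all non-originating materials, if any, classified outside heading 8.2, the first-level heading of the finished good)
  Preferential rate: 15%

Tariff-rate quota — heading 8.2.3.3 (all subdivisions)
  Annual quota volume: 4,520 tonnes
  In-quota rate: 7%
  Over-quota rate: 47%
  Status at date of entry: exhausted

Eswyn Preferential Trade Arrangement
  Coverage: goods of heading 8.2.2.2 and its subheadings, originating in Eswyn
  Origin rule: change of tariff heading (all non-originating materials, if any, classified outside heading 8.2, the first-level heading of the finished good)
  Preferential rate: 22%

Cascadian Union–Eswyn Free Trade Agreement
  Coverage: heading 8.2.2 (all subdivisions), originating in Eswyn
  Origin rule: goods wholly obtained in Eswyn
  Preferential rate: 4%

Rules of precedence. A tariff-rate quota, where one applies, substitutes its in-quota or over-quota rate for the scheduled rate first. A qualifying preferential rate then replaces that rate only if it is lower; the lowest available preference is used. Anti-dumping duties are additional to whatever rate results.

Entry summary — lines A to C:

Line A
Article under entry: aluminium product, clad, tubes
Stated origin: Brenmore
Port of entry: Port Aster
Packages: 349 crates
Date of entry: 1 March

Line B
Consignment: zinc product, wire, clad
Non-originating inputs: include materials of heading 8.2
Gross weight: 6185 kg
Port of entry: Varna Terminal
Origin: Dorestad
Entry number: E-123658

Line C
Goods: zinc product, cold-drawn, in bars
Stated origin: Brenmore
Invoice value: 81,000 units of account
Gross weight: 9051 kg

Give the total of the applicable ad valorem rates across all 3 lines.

Line A: aluminium → 8.1; tubes → 8.1.1; clad → 8.1.1.1. Scheduled 16%. No special measure applies. → 16%.
Line B: zinc → 8.2; wire → 8.2.1; clad → 8.2.1.1. Scheduled 2%. Dorestad agreement on 8.2: CTH not met. → 2%.
Line C: zinc → 8.2; in bars → 8.2.2; cold-drawn → 8.2.2.1. Scheduled 26%. anti-dumping (Brenmore, 8.2): +10%; total 26% + 10% = 36%. → 36%.
Sum: 16% + 2% + 36% = 54%.

54%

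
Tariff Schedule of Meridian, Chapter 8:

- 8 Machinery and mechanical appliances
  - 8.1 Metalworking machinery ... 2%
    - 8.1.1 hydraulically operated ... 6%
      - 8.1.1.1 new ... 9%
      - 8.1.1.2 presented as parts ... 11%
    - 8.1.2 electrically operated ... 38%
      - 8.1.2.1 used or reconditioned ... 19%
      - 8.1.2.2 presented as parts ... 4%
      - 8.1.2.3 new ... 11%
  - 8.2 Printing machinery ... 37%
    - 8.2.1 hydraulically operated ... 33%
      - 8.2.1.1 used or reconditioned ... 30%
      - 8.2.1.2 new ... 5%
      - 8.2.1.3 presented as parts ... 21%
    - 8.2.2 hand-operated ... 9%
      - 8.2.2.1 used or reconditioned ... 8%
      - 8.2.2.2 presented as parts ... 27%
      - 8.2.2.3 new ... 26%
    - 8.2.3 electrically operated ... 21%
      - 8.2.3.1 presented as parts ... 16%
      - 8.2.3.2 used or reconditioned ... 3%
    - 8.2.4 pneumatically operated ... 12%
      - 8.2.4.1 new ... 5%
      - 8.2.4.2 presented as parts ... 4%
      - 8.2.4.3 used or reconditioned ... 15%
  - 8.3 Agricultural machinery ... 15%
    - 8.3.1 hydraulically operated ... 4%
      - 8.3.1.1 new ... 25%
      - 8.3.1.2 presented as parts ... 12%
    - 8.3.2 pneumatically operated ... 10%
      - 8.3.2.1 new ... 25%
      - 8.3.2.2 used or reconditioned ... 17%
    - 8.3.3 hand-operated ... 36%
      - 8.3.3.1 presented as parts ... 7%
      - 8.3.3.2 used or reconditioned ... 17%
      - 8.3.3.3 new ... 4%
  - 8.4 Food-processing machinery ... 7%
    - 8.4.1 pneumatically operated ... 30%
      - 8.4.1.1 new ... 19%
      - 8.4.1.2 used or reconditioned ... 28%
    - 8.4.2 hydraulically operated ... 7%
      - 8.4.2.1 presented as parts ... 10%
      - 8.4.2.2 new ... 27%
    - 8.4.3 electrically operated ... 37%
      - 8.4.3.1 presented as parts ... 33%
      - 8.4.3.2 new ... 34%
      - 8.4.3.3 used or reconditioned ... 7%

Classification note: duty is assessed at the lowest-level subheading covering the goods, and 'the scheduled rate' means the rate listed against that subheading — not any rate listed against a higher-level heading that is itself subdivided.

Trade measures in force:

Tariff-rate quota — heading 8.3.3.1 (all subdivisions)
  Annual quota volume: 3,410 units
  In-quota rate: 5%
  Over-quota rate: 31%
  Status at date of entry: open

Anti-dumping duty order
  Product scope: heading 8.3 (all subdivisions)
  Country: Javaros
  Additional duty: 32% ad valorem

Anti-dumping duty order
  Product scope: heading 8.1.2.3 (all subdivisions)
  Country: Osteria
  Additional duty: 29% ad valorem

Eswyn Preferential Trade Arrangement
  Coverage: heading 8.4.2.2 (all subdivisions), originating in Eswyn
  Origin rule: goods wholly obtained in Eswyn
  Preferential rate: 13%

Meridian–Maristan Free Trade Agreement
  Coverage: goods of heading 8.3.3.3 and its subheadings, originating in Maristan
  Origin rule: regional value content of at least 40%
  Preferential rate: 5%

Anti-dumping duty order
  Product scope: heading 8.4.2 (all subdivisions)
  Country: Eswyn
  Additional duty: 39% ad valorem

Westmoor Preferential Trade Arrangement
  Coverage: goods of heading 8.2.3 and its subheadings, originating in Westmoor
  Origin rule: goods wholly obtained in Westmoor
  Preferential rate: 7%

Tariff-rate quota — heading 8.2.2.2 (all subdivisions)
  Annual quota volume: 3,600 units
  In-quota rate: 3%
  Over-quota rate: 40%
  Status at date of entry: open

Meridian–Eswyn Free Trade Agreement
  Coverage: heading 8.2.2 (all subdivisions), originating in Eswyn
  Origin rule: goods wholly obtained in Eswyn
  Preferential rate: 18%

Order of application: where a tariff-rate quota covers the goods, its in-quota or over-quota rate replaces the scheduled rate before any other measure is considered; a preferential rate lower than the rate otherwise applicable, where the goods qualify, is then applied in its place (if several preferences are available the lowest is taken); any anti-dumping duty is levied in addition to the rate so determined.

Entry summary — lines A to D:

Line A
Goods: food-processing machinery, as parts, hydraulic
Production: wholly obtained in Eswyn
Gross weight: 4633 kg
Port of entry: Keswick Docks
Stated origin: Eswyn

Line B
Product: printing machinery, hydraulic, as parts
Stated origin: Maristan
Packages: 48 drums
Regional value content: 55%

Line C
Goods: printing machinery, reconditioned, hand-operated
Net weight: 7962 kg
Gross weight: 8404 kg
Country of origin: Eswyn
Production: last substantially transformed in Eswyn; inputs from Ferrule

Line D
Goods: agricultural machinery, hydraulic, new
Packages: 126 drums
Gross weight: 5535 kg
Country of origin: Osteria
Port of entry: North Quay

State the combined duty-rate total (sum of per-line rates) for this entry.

Line A: food-processing → 8.4; hydraulic → 8.4.2; as parts → 8.4.2.1. Scheduled 10%. Eswyn agreement on 8.4.2.2: 8.4.2.1 not covered; Eswyn agreement on 8.2.2: 8.4.2.1 not covered; anti-dumping (Eswyn, 8.4.2): +39%; total 10% + 39% = 49%. → 49%.
Line B: printing → 8.2; hydraulic → 8.2.1; as parts → 8.2.1.3. Scheduled 21%. Maristan agreement on 8.3.3.3: 8.2.1.3 not covered. → 21%.
Line C: printing → 8.2; hand-operated → 8.2.2; reconditioned → 8.2.2.1. Scheduled 8%. Eswyn agreement on 8.4.2.2: 8.2.2.1 not covered; Eswyn agreement on 8.2.2: not wholly obtained. → 8%.
Line D: agricultural → 8.3; hydraulic → 8.3.1; new → 8.3.1.1. Scheduled 25%. No special measure applies. → 25%.
Sum: 49% + 21% + 8% + 25% = 103%.

103%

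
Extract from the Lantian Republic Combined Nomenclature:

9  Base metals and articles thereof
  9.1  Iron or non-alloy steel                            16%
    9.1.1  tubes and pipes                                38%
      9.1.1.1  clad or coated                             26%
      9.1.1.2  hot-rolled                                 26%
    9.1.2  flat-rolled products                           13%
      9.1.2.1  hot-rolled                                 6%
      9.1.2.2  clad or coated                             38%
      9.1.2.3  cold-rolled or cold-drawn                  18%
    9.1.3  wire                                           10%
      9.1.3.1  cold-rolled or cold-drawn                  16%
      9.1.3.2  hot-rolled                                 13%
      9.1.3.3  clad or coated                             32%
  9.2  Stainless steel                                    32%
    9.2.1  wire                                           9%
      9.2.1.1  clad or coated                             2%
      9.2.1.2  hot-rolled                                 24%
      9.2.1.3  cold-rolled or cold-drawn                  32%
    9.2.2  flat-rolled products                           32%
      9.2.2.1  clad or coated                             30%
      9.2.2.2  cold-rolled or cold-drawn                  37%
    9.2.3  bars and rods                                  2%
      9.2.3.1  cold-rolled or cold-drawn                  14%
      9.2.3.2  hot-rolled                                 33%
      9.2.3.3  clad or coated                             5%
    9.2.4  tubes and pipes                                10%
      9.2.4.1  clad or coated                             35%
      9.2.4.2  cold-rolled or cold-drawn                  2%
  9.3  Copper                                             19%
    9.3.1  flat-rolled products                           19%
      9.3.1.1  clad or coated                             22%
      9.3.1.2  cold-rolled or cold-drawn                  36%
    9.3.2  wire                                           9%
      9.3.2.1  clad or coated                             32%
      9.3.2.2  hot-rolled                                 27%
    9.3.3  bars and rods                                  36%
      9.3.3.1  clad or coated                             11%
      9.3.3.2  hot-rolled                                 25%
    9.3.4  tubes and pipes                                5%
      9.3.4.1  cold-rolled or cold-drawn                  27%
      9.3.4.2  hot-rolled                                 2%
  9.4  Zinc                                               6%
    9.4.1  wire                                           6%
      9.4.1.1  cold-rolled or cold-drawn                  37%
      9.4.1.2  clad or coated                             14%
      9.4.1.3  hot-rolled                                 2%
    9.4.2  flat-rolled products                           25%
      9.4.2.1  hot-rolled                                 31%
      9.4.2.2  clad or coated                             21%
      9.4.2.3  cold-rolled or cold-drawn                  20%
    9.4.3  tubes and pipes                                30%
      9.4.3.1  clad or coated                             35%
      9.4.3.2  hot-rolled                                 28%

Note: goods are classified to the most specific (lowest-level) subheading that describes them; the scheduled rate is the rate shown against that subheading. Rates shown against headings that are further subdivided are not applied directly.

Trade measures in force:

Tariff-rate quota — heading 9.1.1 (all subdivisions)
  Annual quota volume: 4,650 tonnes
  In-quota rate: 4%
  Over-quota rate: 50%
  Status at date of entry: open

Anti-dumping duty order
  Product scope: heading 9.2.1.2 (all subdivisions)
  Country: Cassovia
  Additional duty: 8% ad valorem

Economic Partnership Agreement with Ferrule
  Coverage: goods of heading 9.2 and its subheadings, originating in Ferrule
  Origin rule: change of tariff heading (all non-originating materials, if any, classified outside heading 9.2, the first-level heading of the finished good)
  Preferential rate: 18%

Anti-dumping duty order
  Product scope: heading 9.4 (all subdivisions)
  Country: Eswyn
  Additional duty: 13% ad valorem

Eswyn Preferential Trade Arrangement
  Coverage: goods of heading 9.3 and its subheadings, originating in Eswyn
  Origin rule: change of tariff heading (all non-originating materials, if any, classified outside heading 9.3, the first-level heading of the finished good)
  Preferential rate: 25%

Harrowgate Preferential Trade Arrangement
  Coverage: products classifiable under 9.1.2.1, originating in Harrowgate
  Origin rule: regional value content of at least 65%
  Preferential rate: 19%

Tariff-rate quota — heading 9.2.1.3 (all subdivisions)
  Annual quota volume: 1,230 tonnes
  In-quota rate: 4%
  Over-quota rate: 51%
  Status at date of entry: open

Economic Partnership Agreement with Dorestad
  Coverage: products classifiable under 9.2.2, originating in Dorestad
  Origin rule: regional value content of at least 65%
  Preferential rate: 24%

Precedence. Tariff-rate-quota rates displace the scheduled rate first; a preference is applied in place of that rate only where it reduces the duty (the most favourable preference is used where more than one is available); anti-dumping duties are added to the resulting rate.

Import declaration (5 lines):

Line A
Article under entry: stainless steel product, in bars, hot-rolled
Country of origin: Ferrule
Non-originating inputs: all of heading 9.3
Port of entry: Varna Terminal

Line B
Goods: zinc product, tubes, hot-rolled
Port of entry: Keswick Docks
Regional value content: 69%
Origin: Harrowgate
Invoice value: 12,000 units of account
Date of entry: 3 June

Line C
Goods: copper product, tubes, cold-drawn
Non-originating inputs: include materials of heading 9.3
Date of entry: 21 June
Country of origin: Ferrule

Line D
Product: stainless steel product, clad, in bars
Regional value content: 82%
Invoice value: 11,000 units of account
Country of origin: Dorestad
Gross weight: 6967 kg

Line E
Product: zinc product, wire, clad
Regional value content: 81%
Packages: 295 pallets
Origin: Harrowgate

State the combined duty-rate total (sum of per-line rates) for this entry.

92%

Line A: stainless steel → 9.2; in bars → 9.2.3; hot-rolled → 9.2.3.2. Scheduled 33%. Ferrule agreement on 9.2: CTH met → 18% available; preferential 18%. → 18%.
Line B: zinc → 9.4; tubes → 9.4.3; hot-rolled → 9.4.3.2. Scheduled 28%. Harrowgate agreement on 9.1.2.1: 9.4.3.2 not covered. → 28%.
Line C: copper → 9.3; tubes → 9.3.4; cold-drawn → 9.3.4.1. Scheduled 27%. Ferrule agreement on 9.2: 9.3.4.1 not covered. → 27%.
Line D: stainless steel → 9.2; in bars → 9.2.3; clad → 9.2.3.3. Scheduled 5%. Dorestad agreement on 9.2.2: 9.2.3.3 not covered. → 5%.
Line E: zinc → 9.4; wire → 9.4.1; clad → 9.4.1.2. Scheduled 14%. Harrowgate agreement on 9.1.2.1: 9.4.1.2 not covered. → 14%.
Sum: 18% + 28% + 27% + 5% + 14% = 92%.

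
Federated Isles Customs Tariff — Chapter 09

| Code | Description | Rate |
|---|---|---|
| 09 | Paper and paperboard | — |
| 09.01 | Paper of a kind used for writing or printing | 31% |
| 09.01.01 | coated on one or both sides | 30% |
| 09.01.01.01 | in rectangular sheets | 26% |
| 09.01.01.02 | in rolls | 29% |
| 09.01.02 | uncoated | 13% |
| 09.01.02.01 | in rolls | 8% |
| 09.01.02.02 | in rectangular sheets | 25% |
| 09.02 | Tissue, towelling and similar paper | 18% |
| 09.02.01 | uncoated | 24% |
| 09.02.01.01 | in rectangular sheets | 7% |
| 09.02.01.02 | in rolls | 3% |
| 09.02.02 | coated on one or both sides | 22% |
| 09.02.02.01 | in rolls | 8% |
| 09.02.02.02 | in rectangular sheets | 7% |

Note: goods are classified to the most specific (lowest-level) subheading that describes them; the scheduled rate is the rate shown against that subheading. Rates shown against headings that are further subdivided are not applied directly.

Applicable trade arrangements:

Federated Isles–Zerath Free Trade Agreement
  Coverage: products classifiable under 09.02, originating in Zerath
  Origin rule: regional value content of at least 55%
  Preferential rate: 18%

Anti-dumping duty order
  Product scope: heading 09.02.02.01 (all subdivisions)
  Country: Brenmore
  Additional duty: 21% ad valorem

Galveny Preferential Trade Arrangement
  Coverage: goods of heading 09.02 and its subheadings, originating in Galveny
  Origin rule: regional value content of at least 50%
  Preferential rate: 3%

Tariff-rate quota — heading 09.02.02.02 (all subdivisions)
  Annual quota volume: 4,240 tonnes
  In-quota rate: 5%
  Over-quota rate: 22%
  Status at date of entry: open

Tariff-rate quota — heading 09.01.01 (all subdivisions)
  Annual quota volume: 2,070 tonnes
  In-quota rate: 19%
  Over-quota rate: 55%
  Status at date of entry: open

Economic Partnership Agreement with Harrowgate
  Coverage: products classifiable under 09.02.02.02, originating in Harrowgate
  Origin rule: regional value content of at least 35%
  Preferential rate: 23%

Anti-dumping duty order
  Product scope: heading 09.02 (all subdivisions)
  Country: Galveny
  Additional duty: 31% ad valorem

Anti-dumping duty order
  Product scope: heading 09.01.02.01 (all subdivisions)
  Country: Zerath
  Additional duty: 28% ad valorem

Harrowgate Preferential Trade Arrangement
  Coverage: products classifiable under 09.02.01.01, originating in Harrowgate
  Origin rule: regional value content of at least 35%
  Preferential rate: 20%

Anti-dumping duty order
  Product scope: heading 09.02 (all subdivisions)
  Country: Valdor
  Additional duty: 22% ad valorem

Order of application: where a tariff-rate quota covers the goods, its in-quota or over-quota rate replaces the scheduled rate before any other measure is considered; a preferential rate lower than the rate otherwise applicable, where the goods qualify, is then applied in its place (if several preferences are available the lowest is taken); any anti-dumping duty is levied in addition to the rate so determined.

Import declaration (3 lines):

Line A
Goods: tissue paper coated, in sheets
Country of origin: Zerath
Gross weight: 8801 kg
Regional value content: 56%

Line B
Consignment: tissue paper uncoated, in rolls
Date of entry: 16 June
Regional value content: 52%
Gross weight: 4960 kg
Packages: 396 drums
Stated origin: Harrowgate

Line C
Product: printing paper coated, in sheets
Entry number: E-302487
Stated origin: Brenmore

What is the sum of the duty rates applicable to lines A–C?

27%

Line A: tissue paper → 09.02; coated → 09.02.02; in sheets → 09.02.02.02. Scheduled 7%. quota on 09.02.02.02 open → in-quota 5%; Zerath agreement on 09.02: RVC ≥ 55% → 18% available; preference 18% not lower than 5% → no reduction. → 5%.
Line B: tissue paper → 09.02; uncoated → 09.02.01; in rolls → 09.02.01.02. Scheduled 3%. Harrowgate agreement on 09.02.02.02: 09.02.01.02 not covered; Harrowgate agreement on 09.02.01.01: 09.02.01.02 not covered. → 3%.
Line C: printing paper → 09.01; coated → 09.01.01; in sheets → 09.01.01.01. Scheduled 26%. quota on 09.01.01 open → in-quota 19%. → 19%.
Sum: 5% + 3% + 19% = 27%.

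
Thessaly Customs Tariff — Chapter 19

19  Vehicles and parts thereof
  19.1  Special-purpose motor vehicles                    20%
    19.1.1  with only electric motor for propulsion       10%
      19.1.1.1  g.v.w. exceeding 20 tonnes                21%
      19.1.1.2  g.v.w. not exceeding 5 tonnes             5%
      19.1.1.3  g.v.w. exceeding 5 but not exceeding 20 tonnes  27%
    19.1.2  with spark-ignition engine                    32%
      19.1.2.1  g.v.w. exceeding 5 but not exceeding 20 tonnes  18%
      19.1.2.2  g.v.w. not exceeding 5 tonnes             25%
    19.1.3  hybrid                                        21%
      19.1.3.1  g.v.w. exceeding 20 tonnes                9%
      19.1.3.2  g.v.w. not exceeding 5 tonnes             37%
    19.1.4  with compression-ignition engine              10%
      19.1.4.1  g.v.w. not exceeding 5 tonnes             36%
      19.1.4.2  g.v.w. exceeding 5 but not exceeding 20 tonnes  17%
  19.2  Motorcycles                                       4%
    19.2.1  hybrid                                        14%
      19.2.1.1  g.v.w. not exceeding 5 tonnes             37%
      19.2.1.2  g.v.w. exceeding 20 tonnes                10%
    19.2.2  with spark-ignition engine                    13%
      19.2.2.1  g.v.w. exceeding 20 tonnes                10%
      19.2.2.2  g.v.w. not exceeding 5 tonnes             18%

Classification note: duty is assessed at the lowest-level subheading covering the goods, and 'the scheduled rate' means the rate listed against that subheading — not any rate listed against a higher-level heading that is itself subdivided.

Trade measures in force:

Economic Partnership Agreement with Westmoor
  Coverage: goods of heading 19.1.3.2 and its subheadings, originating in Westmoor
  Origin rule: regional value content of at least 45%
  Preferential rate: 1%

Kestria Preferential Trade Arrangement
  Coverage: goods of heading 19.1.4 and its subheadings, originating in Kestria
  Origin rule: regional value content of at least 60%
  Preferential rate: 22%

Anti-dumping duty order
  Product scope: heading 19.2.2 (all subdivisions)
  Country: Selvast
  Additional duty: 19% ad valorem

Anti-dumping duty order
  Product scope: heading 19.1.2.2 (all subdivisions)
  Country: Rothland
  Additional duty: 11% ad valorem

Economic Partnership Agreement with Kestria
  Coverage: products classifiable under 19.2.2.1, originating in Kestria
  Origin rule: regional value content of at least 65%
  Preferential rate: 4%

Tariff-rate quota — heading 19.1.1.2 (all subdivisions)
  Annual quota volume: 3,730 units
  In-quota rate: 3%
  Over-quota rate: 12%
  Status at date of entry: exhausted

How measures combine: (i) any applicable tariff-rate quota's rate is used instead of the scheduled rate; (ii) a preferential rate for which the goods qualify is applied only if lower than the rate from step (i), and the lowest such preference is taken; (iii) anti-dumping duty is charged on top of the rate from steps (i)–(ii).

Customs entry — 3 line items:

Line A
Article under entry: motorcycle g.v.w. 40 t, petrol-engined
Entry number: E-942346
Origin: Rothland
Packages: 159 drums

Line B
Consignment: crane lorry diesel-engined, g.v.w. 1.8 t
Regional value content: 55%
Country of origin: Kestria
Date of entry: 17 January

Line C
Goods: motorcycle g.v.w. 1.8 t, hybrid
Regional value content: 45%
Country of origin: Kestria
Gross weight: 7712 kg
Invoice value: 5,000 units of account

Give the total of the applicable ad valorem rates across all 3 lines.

83%

Line A: motorcycle → 19.2; petrol-engined → 19.2.2; g.v.w. 40 t → 19.2.2.1. Scheduled 10%. No special measure applies. → 10%.
Line B: crane lorry → 19.1; diesel-engined → 19.1.4; g.v.w. 1.8 t → 19.1.4.1. Scheduled 36%. Kestria agreement on 19.1.4: RVC < 60%; Kestria agreement on 19.2.2.1: 19.1.4.1 not covered. → 36%.
Line C: motorcycle → 19.2; hybrid → 19.2.1; g.v.w. 1.8 t → 19.2.1.1. Scheduled 37%. Kestria agreement on 19.1.4: 19.2.1.1 not covered; Kestria agreement on 19.2.2.1: 19.2.1.1 not covered. → 37%.
Sum: 10% + 36% + 37% = 83%.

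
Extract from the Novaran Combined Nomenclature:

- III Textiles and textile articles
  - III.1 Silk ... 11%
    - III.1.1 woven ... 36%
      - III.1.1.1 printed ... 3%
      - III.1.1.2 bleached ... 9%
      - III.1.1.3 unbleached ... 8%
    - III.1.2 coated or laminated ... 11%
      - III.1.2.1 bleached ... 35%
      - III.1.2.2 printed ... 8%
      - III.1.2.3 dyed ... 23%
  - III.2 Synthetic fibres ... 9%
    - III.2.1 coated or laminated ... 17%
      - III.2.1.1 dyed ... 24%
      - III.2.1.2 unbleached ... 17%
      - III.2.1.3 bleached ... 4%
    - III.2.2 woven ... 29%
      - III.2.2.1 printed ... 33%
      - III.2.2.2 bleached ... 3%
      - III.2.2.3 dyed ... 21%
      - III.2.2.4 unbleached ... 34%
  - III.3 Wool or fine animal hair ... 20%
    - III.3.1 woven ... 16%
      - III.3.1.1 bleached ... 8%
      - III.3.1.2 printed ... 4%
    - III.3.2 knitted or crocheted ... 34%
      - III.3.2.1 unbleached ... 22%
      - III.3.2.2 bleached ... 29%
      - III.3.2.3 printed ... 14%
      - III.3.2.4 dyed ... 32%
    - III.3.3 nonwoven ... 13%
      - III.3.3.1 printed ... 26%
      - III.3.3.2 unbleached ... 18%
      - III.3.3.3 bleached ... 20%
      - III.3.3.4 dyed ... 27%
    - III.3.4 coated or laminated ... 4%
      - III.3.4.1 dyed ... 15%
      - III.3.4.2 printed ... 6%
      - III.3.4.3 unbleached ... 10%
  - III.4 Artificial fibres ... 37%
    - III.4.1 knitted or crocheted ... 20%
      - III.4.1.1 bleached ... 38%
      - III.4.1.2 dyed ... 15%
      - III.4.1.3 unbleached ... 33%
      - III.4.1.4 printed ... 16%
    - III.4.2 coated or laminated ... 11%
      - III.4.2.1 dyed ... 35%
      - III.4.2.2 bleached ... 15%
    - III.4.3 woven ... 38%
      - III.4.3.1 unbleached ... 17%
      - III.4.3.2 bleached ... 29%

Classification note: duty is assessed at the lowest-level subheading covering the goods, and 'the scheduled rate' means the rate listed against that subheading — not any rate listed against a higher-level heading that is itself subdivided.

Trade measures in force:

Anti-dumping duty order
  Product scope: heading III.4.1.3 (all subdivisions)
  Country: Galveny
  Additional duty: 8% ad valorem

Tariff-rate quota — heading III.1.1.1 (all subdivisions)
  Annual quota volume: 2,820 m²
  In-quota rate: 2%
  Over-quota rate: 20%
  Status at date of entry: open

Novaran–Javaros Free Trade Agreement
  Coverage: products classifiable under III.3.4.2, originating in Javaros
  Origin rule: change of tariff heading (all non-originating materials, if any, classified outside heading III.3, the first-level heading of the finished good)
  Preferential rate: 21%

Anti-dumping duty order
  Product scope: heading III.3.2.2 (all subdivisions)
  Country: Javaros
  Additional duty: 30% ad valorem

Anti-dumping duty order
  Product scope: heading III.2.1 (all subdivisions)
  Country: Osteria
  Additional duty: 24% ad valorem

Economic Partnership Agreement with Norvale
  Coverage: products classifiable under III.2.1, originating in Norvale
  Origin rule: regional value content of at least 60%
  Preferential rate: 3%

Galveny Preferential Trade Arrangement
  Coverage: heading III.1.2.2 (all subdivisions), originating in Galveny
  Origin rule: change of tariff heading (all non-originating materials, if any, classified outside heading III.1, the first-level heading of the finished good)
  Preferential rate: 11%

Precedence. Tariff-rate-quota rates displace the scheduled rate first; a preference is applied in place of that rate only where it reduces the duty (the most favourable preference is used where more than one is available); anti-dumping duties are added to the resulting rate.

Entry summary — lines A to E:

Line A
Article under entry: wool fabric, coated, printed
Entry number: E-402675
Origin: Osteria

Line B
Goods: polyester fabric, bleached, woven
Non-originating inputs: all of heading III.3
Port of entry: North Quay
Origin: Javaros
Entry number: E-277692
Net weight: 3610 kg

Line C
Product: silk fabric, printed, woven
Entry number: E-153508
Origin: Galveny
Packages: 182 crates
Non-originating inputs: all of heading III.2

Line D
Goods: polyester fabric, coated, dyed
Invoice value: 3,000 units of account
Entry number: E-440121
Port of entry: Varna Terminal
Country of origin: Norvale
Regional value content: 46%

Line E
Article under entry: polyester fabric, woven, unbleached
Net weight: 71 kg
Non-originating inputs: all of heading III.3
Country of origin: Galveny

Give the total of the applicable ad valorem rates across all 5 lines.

Line A: wool → III.3; coated → III.3.4; printed → III.3.4.2. Scheduled 6%. No special measure applies. → 6%.
Line B: polyester → III.2; woven → III.2.2; bleached → III.2.2.2. Scheduled 3%. Javaros agreement on III.3.4.2: III.2.2.2 not covered. → 3%.
Line C: silk → III.1; woven → III.1.1; printed → III.1.1.1. Scheduled 3%. quota on III.1.1.1 open → in-quota 2%; Galveny agreement on III.1.2.2: III.1.1.1 not covered. → 2%.
Line D: polyester → III.2; coated → III.2.1; dyed → III.2.1.1. Scheduled 24%. Norvale agreement on III.2.1: RVC < 60%. → 24%.
Line E: polyester → III.2; woven → III.2.2; unbleached → III.2.2.4. Scheduled 34%. Galveny agreement on III.1.2.2: III.2.2.4 not covered. → 34%.
Sum: 6% + 3% + 2% + 24% + 34% = 69%.

69%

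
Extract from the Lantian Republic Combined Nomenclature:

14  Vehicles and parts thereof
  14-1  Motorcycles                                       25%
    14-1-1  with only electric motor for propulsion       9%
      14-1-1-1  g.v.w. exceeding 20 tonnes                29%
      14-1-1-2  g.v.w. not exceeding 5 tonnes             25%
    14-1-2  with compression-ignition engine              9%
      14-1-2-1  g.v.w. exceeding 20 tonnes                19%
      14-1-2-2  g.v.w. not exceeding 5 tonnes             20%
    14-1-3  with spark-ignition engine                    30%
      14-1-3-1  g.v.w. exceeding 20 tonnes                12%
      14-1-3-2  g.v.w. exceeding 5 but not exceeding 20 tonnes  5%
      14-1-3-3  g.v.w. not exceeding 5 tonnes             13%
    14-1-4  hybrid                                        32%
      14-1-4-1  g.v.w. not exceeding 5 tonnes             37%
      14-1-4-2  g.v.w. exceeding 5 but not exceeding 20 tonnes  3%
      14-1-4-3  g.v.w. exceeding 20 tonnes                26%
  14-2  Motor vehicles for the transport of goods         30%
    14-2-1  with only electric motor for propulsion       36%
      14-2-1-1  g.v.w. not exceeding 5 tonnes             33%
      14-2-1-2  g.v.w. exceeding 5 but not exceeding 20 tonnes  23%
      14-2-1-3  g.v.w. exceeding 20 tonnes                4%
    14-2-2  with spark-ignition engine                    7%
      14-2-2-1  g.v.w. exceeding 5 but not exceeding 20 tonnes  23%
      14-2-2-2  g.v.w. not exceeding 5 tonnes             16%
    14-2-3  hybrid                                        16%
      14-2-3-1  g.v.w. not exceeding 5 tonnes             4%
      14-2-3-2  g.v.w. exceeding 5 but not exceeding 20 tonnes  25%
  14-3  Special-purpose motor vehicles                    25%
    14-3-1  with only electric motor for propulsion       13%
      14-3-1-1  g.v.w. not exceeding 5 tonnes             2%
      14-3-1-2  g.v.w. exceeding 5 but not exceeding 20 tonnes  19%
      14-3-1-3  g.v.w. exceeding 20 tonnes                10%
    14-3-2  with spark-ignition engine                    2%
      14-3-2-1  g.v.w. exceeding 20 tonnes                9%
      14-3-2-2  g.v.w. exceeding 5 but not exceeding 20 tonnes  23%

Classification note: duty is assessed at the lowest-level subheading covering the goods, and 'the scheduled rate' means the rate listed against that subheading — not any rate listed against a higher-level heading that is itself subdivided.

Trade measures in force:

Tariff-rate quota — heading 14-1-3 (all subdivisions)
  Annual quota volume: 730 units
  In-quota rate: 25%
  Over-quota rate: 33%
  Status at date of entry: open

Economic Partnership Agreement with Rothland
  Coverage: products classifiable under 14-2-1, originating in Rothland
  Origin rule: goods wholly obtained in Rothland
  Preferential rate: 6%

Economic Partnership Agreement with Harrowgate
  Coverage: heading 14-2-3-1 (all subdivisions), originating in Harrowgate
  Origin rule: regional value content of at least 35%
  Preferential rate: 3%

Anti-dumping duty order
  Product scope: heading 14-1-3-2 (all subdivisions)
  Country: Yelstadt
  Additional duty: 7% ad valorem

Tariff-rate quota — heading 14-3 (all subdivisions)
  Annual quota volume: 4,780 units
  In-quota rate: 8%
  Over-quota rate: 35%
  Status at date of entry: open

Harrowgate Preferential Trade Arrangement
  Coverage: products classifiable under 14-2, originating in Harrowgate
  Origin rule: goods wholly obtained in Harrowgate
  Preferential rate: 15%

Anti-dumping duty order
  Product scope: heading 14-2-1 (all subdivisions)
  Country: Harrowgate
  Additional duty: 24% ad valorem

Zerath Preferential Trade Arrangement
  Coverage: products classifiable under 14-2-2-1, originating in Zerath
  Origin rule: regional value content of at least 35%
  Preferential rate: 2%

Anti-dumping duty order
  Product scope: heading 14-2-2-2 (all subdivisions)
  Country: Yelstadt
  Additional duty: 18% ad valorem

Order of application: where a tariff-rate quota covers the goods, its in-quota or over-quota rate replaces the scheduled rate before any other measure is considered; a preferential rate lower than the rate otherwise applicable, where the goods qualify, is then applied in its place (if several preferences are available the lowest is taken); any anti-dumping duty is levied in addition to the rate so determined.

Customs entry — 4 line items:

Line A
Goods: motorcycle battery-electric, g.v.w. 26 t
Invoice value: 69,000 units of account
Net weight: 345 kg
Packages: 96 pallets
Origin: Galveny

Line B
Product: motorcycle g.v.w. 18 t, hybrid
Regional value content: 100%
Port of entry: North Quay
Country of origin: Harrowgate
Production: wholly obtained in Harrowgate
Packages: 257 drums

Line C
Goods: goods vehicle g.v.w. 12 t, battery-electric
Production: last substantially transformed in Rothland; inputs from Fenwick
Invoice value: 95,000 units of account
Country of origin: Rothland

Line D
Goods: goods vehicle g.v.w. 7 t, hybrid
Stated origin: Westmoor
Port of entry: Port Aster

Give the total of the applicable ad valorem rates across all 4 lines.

80%

Line A: motorcycle → 14-1; battery-electric → 14-1-1; g.v.w. 26 t → 14-1-1-1. Scheduled 29%. No special measure applies. → 29%.
Line B: motorcycle → 14-1; hybrid → 14-1-4; g.v.w. 18 t → 14-1-4-2. Scheduled 3%. Harrowgate agreement on 14-2-3-1: 14-1-4-2 not covered; Harrowgate agreement on 14-2: 14-1-4-2 not covered. → 3%.
Line C: goods vehicle → 14-2; battery-electric → 14-2-1; g.v.w. 12 t → 14-2-1-2. Scheduled 23%. Rothland agreement on 14-2-1: not wholly obtained. → 23%.
Line D: goods vehicle → 14-2; hybrid → 14-2-3; g.v.w. 7 t → 14-2-3-2. Scheduled 25%. No special measure applies. → 25%.
Sum: 29% + 3% + 23% + 25% = 80%.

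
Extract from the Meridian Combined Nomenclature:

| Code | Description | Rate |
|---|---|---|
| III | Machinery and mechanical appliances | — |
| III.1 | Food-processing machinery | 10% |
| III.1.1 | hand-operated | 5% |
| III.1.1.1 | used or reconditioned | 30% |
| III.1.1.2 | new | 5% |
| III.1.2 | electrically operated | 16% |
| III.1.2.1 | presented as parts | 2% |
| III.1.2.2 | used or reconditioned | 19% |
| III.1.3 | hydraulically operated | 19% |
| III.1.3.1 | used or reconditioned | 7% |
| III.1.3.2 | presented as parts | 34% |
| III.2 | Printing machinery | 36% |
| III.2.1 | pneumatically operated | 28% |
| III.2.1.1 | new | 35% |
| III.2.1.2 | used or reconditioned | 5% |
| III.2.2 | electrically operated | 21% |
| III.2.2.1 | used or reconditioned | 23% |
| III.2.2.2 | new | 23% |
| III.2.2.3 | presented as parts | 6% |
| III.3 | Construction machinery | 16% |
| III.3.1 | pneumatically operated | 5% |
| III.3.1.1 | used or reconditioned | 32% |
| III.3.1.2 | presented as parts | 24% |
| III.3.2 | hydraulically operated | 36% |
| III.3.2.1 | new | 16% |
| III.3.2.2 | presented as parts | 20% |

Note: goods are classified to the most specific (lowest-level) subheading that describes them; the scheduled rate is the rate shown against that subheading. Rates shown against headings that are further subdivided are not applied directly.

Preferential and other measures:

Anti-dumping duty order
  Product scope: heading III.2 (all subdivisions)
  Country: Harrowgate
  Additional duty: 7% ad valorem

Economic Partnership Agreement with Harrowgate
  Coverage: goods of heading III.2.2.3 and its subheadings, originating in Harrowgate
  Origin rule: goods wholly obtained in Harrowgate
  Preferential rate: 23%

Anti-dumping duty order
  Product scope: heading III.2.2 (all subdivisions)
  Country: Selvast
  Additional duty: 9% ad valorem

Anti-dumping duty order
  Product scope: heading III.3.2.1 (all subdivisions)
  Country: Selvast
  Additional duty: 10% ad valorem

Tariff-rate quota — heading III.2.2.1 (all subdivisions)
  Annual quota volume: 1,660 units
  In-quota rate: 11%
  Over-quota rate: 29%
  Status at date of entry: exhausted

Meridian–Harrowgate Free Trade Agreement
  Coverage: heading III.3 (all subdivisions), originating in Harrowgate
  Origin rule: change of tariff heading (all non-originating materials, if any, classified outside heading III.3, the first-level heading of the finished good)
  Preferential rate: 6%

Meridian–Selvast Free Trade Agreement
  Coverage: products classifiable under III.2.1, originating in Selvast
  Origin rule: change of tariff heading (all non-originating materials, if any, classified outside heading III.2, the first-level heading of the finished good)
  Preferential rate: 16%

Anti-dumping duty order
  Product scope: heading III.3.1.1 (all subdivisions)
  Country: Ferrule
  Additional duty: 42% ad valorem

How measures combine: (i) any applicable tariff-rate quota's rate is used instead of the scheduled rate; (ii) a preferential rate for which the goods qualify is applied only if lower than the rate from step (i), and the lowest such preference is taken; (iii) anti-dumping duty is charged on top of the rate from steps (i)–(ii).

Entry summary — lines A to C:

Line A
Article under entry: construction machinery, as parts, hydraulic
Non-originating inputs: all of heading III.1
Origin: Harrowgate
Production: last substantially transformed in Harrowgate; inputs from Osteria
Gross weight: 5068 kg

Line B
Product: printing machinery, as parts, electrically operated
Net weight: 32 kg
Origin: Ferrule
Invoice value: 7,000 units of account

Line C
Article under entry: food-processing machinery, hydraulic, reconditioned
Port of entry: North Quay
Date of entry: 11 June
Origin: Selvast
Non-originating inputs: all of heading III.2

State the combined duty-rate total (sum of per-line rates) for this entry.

19%

Line A: construction → III.3; hydraulic → III.3.2; as parts → III.3.2.2. Scheduled 20%. Harrowgate agreement on III.2.2.3: III.3.2.2 not covered; Harrowgate agreement on III.3: CTH met → 6% available; preferential 6%. → 6%.
Line B: printing → III.2; electrically operated → III.2.2; as parts → III.2.2.3. Scheduled 6%. No special measure applies. → 6%.
Line C: food-processing → III.1; hydraulic → III.1.3; reconditioned → III.1.3.1. Scheduled 7%. Selvast agreement on III.2.1: III.1.3.1 not covered. → 7%.
Sum: 6% + 6% + 7% = 19%.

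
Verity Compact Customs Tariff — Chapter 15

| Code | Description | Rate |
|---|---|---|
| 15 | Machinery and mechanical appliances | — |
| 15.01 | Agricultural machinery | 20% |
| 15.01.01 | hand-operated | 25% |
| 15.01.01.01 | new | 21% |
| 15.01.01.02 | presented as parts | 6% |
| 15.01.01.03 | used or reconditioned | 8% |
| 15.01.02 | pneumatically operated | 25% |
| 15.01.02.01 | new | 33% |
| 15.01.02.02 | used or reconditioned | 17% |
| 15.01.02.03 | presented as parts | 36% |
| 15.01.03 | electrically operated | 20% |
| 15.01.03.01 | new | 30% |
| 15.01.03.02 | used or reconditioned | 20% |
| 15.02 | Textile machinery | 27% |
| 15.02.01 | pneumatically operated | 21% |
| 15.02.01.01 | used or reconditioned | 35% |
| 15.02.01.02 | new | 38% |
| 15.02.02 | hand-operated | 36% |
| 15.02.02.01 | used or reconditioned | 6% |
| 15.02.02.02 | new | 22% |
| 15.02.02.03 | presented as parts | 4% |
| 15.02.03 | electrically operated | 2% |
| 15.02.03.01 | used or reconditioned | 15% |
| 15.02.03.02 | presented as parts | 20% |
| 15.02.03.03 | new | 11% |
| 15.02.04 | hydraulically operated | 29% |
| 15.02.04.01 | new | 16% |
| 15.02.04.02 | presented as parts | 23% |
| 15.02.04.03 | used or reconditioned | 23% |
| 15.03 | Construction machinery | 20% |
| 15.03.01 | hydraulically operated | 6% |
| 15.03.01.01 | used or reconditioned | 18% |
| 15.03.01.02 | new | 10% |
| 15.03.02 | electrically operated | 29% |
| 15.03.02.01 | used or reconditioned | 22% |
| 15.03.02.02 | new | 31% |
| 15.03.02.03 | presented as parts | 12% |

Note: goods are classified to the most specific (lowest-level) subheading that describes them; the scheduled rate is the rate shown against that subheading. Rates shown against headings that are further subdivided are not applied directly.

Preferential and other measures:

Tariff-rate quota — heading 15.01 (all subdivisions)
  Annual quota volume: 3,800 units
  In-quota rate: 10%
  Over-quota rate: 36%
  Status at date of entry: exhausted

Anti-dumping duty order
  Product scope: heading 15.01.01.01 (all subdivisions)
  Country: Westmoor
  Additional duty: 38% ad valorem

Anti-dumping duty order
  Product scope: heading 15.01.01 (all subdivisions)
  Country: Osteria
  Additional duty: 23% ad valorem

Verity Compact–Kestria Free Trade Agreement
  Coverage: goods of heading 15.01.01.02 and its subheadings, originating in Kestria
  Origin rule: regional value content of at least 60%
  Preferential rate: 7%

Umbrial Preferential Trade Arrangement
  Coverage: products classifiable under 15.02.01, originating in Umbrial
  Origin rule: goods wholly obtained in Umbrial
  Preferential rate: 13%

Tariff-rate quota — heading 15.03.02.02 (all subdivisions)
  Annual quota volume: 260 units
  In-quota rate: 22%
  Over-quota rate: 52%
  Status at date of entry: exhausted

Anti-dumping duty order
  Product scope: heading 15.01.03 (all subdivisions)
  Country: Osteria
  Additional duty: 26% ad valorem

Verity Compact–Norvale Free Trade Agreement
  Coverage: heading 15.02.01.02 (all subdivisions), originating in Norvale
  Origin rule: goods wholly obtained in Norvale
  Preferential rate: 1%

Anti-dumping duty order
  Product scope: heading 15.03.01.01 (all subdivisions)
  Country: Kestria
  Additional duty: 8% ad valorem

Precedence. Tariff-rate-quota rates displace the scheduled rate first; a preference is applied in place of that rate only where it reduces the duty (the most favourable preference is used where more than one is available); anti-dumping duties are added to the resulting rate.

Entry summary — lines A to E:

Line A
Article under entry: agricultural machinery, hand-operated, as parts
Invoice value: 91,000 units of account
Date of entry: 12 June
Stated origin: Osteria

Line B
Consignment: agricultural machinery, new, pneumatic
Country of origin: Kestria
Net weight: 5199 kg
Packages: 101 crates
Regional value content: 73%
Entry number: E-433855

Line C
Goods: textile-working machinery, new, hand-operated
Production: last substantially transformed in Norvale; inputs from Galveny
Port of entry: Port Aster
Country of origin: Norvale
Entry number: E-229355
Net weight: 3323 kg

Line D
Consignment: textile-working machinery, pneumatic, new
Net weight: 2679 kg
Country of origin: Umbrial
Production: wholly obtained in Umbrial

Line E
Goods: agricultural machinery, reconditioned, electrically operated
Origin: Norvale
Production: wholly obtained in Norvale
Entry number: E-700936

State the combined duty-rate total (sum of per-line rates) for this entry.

166%

Line A: agricultural → 15.01; hand-operated → 15.01.01; as parts → 15.01.01.02. Scheduled 6%. quota on 15.01 exhausted → over-quota 36%; anti-dumping (Osteria, 15.01.01): +23%; total 36% + 23% = 59%. → 59%.
Line B: agricultural → 15.01; pneumatic → 15.01.02; new → 15.01.02.01. Scheduled 33%. quota on 15.01 exhausted → over-quota 36%; Kestria agreement on 15.01.01.02: 15.01.02.01 not covered. → 36%.
Line C: textile-working → 15.02; hand-operated → 15.02.02; new → 15.02.02.02. Scheduled 22%. Norvale agreement on 15.02.01.02: 15.02.02.02 not covered. → 22%.
Line D: textile-working → 15.02; pneumatic → 15.02.01; new → 15.02.01.02. Scheduled 38%. Umbrial agreement on 15.02.01: wholly obtained → 13% available; preferential 13%. → 13%.
Line E: agricultural → 15.01; electrically operated → 15.01.03; reconditioned → 15.01.03.02. Scheduled 20%. quota on 15.01 exhausted → over-quota 36%; Norvale agreement on 15.02.01.02: 15.01.03.02 not covered. → 36%.
Sum: 59% + 36% + 22% + 13% + 36% = 166%.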